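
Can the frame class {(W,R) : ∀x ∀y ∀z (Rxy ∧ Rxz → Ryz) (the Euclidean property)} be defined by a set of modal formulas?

Yes — defined by ◇p → □◇p

This is a Sahlqvist condition; the 5 axiom ◇p → □◇p defines it.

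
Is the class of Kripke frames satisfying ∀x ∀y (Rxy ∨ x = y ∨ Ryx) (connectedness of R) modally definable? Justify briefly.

Modal frame validity is preserved under disjoint unions.
Take 2 disjoint single-world reflexive frames: each is trivially connected, but their disjoint union has 2 worlds with no edge between distinct components, so it is not connected.
Hence connectedness of R is not modally definable.

No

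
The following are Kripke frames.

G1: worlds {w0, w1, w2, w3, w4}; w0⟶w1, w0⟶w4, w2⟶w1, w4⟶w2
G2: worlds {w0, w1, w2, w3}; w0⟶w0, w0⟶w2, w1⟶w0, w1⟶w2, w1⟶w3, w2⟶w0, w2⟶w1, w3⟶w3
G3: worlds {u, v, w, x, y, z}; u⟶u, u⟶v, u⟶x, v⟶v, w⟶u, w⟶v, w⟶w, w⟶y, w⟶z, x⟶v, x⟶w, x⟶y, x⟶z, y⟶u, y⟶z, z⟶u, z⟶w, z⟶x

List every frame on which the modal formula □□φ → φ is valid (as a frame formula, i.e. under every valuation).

This is the axiom for a generalized confluence (Geach) condition; its first-order frame correspondent is ∀x ∃w (xR²w ∧ x = w).
G1: fails — at w0 but no w with w0R²w and w0=w.
G2: satisfies the condition.
G3: fails — at y but no t with yR²t and y=t.

G2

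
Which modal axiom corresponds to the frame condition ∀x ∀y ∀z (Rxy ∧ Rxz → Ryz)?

◇p → □◇p

This is the Euclidean property; the standard corresponding axiom is 5: ◇p → □◇p.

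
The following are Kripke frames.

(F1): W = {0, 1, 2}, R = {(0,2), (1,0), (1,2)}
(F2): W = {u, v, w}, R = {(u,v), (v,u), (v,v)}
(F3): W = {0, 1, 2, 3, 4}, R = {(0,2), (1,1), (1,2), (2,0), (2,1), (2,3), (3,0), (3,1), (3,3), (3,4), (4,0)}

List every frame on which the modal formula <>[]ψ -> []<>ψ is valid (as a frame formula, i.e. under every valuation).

(F2)

Frame correspondent (Sahlqvist): forall x forall y forall z (Rxy & Rxz -> exists w (Ryw & Rzw)) — i.e. convergence.
(F1): fails — R02 and R02 but 2 and 2 have no common successor.
(F2): ✓.
(F3): fails — R23 and R20 but 3 and 0 have no common successor.
Valid on: (F2).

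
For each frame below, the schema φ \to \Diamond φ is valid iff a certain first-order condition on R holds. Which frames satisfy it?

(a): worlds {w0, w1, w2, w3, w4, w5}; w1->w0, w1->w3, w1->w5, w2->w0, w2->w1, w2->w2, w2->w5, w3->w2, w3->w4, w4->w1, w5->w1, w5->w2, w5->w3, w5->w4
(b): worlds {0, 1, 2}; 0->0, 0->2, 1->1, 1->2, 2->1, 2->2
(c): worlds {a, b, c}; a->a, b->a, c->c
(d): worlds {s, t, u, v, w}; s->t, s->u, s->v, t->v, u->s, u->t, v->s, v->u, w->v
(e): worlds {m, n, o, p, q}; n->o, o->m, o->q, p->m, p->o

(b)

The schema corresponds to reflexivity: \forall x Rxx.
(a): fails — world w0 does not see itself.
(b): holds.
(c): fails — world b does not see itself.
(d): fails — world s does not see itself.
(e): fails — world m does not see itself.
Valid on: (b).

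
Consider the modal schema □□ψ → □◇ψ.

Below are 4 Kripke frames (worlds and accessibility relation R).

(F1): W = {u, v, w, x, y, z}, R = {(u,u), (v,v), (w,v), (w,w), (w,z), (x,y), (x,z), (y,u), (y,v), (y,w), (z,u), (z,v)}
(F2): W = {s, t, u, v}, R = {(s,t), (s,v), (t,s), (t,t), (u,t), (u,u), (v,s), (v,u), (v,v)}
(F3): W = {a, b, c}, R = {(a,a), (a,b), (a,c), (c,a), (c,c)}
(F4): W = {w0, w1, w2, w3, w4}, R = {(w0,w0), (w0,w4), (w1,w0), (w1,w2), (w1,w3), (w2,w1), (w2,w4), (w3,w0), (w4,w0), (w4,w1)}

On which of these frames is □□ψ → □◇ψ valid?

This is the axiom for a generalized confluence (Geach) condition; its first-order frame correspondent is ∀x ∀z (xRz → ∃w (xR²w ∧ zRw)).
(F1): ✓.
(F2): ✓.
(F3): fails — aRb but no w with aR²w and bRw.
(F4): ✓.
Valid on: (F1), (F2), (F4).

(F1), (F2), (F4)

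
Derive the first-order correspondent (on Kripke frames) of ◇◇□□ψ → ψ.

This is a Sahlqvist (Geach-type) schema ◇^2□^2ψ → □^0◇^0ψ.
Minimal-valuation argument: fix x; take any y with xR^2y and any z with xR^0z. Set V(ψ) to the set of worlds R-reachable from y in exactly 2 steps. Then □^2ψ holds at y, so the antecedent holds at x; validity forces ◇^0ψ at z, giving a w with zR^0w and yR^2w.
First-order correspondent: ∀x ∀y (xR²y → ∃w (yR²w ∧ x = w)).

∀x ∀y (xR²y → ∃w (yR²w ∧ x = w))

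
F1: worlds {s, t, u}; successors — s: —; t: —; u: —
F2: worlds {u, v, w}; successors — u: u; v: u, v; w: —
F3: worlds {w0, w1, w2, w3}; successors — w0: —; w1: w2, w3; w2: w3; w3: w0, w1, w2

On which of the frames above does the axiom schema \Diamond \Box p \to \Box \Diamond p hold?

F1, F2

This is the axiom for convergence; its first-order frame correspondent is \forall x \forall y \forall z (Rxy \wedge Rxz \to \exists w (Ryw \wedge Rzw)).
F1: condition met.
F2: condition met.
F3: fails — Rw1w2 and Rw1w3 but w2 and w3 have no common successor.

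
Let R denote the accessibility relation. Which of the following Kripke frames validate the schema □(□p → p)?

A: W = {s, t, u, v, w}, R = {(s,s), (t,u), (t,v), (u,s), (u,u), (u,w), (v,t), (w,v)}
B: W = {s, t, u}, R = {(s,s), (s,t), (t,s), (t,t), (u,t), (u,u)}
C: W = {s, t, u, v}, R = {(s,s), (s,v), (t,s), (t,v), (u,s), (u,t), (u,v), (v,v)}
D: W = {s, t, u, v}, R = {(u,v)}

B

Frame correspondent (Sahlqvist): ∀x ∀y (Rxy → Ryy) — i.e. shift-reflexivity.
A: fails — Rtv but not Rvv.
B: condition met.
C: fails — Rut but not Rtt.
D: fails — Ruv but not Rvv.
Valid on: B.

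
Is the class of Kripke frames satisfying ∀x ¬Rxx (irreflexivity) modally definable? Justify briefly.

Not definable by any modal formula

Any modally definable frame class is closed under surjective bounded morphisms.
The 3-cycle (worlds 0,1,2 with 0→1→2→0) is irreflexive, and the map sending every world to a single reflexive point • is a surjective bounded morphism (forth: every edge maps to (•,•); back: every world has a successor). So any modal formula valid on the 3-cycle is also valid on the reflexive point, which is not irreflexive.
So no modal formula (or set of formulas) defines exactly the irreflexive frames.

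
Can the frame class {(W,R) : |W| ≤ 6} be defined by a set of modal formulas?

If a class were modally definable it would be closed under disjoint unions (Goldblatt–Thomason).
Any modal formula valid on each of 7 disjoint one-world frames is valid on their disjoint union (validity is preserved under disjoint unions). Each one-world frame has |W|=1≤6, but the union has |W|=7.
So the class is not modally definable.

Not definable by any modal formula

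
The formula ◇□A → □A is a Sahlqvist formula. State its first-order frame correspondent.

The Euclidean property

Equivalently (dual form): ◇A → □◇A.
Suppose ◇A→□◇A is valid. Take Rxy, Rxz and set V(A)={y}. Then ◇A at x, so □◇A at x, so ◇A at z, so some w with Rzw has A; w=y, i.e. Rzy. By symmetry of the argument, Ryz.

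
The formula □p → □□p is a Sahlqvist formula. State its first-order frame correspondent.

This schema is the 4 axiom.
It corresponds to transitivity: ∀x ∀y ∀z (Rxy ∧ Ryz → Rxz).

transitivity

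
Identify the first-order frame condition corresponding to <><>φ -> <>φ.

Replacing φ by ¬φ and contraposing gives the equivalent schema □φ → □□φ.
Suppose □φ→□□φ is valid. Take Rxy, Ryz and set V(φ)={w : Rxw}. Then □φ at x, so □□φ at x, so □φ at y, so φ at z, i.e. Rxz.

transitivity: forall x forall y forall z (Rxy & Ryz -> Rxz)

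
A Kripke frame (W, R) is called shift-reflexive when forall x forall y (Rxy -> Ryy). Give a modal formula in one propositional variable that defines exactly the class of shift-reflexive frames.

The condition is shift-reflexivity. The T□ schema □(□q → q) defines it.
Suppose □(□q→q) is valid. Take Rxy and set V(q)={w : Ryw}. Then at y, □q holds; since □(□q→q) at x, □q→q at y, so q at y, i.e. Ryy.

□(□q → q)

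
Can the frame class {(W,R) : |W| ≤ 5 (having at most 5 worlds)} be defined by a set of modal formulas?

Not modally definable

Any modally definable frame class is closed under disjoint unions.
Any modal formula valid on each of 6 disjoint one-world frames is valid on their disjoint union (validity is preserved under disjoint unions). Each one-world frame has |W|=1≤5, but the union has |W|=6.
So the class is not modally definable.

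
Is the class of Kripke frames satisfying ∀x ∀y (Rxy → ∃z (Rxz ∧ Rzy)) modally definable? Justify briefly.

This is a Sahlqvist condition; the C4 axiom □□r → □r defines it.
Suppose □□r→□r is valid. Take Rxy and set V(r)={w : xR²w}. Then □□r at x, so □r at x, so r at y, i.e. ∃z(Rxz∧Rzy).

Definable; □□r → □r defines it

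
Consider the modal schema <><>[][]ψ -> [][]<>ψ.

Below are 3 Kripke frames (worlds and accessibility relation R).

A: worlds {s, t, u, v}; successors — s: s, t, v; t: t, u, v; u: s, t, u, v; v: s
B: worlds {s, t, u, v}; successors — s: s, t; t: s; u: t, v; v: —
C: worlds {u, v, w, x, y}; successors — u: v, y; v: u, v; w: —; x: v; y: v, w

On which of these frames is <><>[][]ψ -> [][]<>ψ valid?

A, B

This is the axiom for a generalized confluence (Geach) condition; its first-order frame correspondent is forall x forall y forall z ((x R^2 y & x R^2 z) -> exists w (y R^2 w & zRw)).
A: holds.
B: holds.
C: fails — uR²u, uR²w but no t with uR²t and wRt.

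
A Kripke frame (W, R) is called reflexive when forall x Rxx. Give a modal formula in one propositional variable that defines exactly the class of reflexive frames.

□ψ → ψ

A defining formula is □ψ → ψ (the T axiom).
Suppose □ψ→ψ is valid. At any x set V(ψ)={w : Rxw}. Then □ψ holds at x, so ψ holds at x, i.e. Rxx.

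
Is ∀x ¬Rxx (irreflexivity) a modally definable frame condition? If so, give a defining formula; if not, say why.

Any modally definable frame class is closed under surjective bounded morphisms.
The 3-cycle (worlds w0,w1,w2 with w0→w1→w2→w0) is irreflexive, and the map sending every world to a single reflexive point • is a surjective bounded morphism (forth: every edge maps to (•,•); back: every world has a successor). So any modal formula valid on the 3-cycle is also valid on the reflexive point, which is not irreflexive.
So the class is not modally definable.

Not modally definable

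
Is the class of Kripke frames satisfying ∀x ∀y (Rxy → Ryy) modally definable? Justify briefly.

This is a Sahlqvist condition; the T□ axiom □(□q → q) defines it.
Suppose □(□q→q) is valid. Take Rxy and set V(q)={w : Ryw}. Then at y, □q holds; since □(□q→q) at x, □q→q at y, so q at y, i.e. Ryy.

Yes, by □(□q → q)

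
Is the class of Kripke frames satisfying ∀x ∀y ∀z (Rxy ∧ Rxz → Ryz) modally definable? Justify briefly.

This is a Sahlqvist condition; the 5 axiom ◇q → □◇q defines it.
Suppose ◇q→□◇q is valid. Take Rxy, Rxz and set V(q)={y}. Then ◇q at x, so □◇q at x, so ◇q at z, so some w with Rzw has q; w=y, i.e. Rzy. By symmetry of the argument, Ryz.

Yes — defined by ◇q → □◇q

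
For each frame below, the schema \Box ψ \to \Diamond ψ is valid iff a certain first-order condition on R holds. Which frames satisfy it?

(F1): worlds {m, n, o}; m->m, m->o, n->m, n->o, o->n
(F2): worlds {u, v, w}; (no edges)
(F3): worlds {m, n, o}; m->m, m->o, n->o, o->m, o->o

(F1), (F3)

This is the axiom for seriality; its first-order frame correspondent is \forall x \exists y Rxy.
(F1): condition met.
(F2): fails — world u has no successor.
(F3): condition met.
Valid on: (F1), (F3).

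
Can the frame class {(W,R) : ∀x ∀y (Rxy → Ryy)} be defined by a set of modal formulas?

Yes — defined by □(□q → q)

Yes: it is shift-reflexivity, defined by the T□ schema □(□q → q).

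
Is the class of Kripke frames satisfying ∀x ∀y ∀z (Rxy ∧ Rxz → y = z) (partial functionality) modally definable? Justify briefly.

Definable; ◇r → □r defines it

This is a Sahlqvist condition; the CD axiom ◇r → □r defines it.
Suppose ◇r→□r is valid. Take Rxy, Rxz and set V(r)={y}. Then ◇r at x, so □r at x, so r at z, i.e. z=y.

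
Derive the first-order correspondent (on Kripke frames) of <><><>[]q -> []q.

This is a Sahlqvist (Geach-type) schema ◇^3□^1q → □^1◇^0q.
First-order correspondent: forall x forall y forall z ((x R^3 y & xRz) -> exists w (yRw & z = w)).

forall x forall y forall z ((x R^3 y & xRz) -> exists w (yRw & z = w))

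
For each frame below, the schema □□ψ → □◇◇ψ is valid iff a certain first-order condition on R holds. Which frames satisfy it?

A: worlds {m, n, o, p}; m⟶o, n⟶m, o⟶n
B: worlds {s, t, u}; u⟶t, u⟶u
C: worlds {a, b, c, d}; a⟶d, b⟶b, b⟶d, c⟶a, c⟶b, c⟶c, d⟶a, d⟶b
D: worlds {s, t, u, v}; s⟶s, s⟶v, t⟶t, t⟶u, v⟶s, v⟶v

The schema corresponds to a generalized confluence (Geach) condition: ∀x ∀z (xRz → ∃w (xR²w ∧ zR²w)).
A: fails — mRo but no w with mR²w and oR²w.
B: fails — uRt but no w with uR²w and tR²w.
C: satisfies the condition.
D: fails — tRu but no w with tR²w and uR²w.

C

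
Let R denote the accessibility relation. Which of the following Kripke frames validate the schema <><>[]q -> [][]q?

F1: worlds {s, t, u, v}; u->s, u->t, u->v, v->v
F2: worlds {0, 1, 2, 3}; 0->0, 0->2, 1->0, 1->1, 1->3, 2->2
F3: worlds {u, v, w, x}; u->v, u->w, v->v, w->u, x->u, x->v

F1

This is the axiom for a generalized confluence (Geach) condition; its first-order frame correspondent is forall x forall y forall z ((x R^2 y & x R^2 z) -> exists w (yRw & z = w)).
F1: holds.
F2: fails — 0R²2, 0R²0 but no w with 2Rw and 0=w.
F3: fails — uR²u, uR²u but no t with uRt and u=t.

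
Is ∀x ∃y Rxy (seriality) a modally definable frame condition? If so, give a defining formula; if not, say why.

Yes, by □p → ◇p

This is a Sahlqvist condition; the D axiom □p → ◇p defines it.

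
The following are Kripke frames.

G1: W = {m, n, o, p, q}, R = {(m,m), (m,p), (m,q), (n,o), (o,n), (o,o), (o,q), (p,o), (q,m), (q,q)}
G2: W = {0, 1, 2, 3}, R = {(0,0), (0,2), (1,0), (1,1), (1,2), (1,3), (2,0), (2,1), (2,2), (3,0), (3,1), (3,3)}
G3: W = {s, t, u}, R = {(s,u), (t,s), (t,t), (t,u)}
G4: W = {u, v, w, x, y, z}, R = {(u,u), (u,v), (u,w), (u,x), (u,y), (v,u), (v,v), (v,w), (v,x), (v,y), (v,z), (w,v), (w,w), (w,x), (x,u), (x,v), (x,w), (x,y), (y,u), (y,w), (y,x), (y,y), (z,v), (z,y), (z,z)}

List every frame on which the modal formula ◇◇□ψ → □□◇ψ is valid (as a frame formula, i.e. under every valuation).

The schema corresponds to a generalized confluence (Geach) condition: ∀x ∀y ∀z ((xR²y ∧ xR²z) → ∃w (yRw ∧ zRw)).
G1: fails — mR²m, mR²p but no w with mRw and pRw.
G2: holds.
G3: fails — tR²s, tR²u but no w with sRw and uRw.
G4: holds.

G2, G4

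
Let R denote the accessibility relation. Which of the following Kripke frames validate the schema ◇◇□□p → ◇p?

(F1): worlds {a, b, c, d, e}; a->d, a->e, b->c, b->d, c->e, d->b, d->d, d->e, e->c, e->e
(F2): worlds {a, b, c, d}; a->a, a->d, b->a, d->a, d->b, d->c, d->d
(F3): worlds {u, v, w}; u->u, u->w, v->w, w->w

(F1), (F3)

The schema corresponds to a generalized confluence (Geach) condition: ∀x ∀y (xR²y → ∃w (yR²w ∧ xRw)).
(F1): condition met.
(F2): fails — aR²c but no w with cR²w and aRw.
(F3): condition met.
Valid on: (F1), (F3).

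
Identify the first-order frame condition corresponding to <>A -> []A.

Suppose ◇A→□A is valid. Take Rxy, Rxz and set V(A)={y}. Then ◇A at x, so □A at x, so A at z, i.e. z=y.
The converse is a direct semantic check.
Frame condition: forall x forall y forall z (Rxy & Rxz -> y = z).

partial functionality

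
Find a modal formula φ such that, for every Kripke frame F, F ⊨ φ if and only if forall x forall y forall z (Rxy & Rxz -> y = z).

◇r → □r

The condition is partial functionality. The CD schema ◇r → □r defines it.
Suppose ◇r→□r is valid. Take Rxy, Rxz and set V(r)={y}. Then ◇r at x, so □r at x, so r at z, i.e. z=y.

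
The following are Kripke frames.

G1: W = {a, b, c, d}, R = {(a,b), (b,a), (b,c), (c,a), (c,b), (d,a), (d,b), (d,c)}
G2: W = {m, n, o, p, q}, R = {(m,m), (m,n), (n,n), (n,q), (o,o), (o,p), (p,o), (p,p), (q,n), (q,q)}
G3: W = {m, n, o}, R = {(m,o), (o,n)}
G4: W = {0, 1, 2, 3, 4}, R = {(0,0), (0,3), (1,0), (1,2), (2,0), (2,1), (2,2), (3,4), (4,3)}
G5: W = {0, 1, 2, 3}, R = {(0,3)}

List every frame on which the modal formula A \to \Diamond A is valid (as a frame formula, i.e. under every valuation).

G2

This is the axiom for reflexivity; its first-order frame correspondent is \forall x Rxx.
G1: fails — world a does not see itself.
G2: satisfies the condition.
G3: fails — world m does not see itself.
G4: fails — world 1 does not see itself.
G5: fails — world 0 does not see itself.
Valid on: G2.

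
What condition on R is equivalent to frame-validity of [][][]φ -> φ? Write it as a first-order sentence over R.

This is a Sahlqvist (Geach-type) schema ◇^0□^3φ → □^0◇^0φ.
Minimal-valuation argument: fix x; take any y with xR^0y and any z with xR^0z. Set V(φ) to the set of worlds R-reachable from y in exactly 3 steps. Then □^3φ holds at y, so the antecedent holds at x; validity forces ◇^0φ at z, giving a w with zR^0w and yR^3w.
First-order correspondent: forall x exists w (x R^3 w & x = w).

forall x exists w (x R^3 w & x = w)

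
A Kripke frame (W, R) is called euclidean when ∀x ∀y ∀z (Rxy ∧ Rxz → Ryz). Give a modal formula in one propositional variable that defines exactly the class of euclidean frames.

◇ψ → □◇ψ

A defining formula is ◇ψ → □◇ψ (the 5 axiom).
Suppose ◇ψ→□◇ψ is valid. Take Rxy, Rxz and set V(ψ)={y}. Then ◇ψ at x, so □◇ψ at x, so ◇ψ at z, so some w with Rzw has ψ; w=y, i.e. Rzy. By symmetry of the argument, Ryz.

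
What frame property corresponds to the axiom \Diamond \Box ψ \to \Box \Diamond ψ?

convergence: \forall x \forall y \forall z (Rxy \wedge Rxz \to \exists w (Ryw \wedge Rzw))

Suppose ◇□ψ→□◇ψ is valid. Take Rxy, Rxz and set V(ψ)={w : Ryw}. Then □ψ at y so ◇□ψ at x, so □◇ψ at x, so ◇ψ at z, giving w with Rzw and Ryw.
The converse is a direct semantic check.
Frame condition: \forall x \forall y \forall z (Rxy \wedge Rxz \to \exists w (Ryw \wedge Rzw)).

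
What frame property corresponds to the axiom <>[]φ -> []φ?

Equivalently (dual form): ◇φ → □◇φ.
Suppose ◇φ→□◇φ is valid. Take Rxy, Rxz and set V(φ)={y}. Then ◇φ at x, so □◇φ at x, so ◇φ at z, so some w with Rzw has φ; w=y, i.e. Rzy. By symmetry of the argument, Ryz.

the Euclidean property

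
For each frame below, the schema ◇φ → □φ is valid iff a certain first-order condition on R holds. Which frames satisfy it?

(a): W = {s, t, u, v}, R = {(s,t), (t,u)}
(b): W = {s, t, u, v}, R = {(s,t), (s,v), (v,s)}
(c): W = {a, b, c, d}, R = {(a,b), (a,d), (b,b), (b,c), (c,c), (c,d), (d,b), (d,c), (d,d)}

(a)

The schema corresponds to partial functionality: ∀x ∀y ∀z (Rxy ∧ Rxz → y = z).
(a): satisfies the condition.
(b): fails — s sees both t and v.
(c): fails — a sees both b and d.
Valid on: (a).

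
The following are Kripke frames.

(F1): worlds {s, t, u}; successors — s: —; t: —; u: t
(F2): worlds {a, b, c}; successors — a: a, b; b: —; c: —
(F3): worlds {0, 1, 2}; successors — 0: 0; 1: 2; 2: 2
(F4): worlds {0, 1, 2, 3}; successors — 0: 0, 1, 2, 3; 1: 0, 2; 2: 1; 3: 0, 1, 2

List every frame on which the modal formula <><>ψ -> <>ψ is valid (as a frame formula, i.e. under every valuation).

Frame correspondent (Sahlqvist): forall x forall y (x R^2 y -> exists w (y = w & xRw)) — i.e. a generalized confluence (Geach) condition.
(F1): holds.
(F2): holds.
(F3): holds.
(F4): fails — 1R²1 but no w with 1=w and 1Rw.

(F1), (F2), (F3)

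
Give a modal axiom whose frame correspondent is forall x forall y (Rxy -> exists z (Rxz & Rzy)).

A defining formula is □□q → □q (the C4 axiom).
Suppose □□q→□q is valid. Take Rxy and set V(q)={w : xR²w}. Then □□q at x, so □q at x, so q at y, i.e. ∃z(Rxz∧Rzy).

□□q → □q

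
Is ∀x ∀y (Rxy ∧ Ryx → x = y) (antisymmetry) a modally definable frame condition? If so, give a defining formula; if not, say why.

Modal frame validity is preserved under surjective bounded morphisms.
The 8-cycle (worlds a,b,c,d,e,f,g,h with a→b→c→d→e→f→g→h→a) is antisymmetric. Sending even-indexed worlds to • and odd-indexed worlds to ∘ is a surjective bounded morphism onto the two-world frame with •↔∘, which is not antisymmetric.
So no modal formula (or set of formulas) defines exactly the antisymmetric frames.

Not modally definable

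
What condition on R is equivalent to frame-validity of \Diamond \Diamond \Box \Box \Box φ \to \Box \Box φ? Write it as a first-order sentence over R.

This is a Sahlqvist (Geach-type) schema ◇^2□^3φ → □^2◇^0φ.
Minimal-valuation argument: fix x; take any y with xR^2y and any z with xR^2z. Set V(φ) to the set of worlds R-reachable from y in exactly 3 steps. Then □^3φ holds at y, so the antecedent holds at x; validity forces ◇^0φ at z, giving a w with zR^0w and yR^3w.
First-order correspondent: \forall x \forall y \forall z ((x R^2 y \wedge x R^2 z) \to \exists w (y R^3 w \wedge z = w)).

\forall x \forall y \forall z ((x R^2 y \wedge x R^2 z) \to \exists w (y R^3 w \wedge z = w))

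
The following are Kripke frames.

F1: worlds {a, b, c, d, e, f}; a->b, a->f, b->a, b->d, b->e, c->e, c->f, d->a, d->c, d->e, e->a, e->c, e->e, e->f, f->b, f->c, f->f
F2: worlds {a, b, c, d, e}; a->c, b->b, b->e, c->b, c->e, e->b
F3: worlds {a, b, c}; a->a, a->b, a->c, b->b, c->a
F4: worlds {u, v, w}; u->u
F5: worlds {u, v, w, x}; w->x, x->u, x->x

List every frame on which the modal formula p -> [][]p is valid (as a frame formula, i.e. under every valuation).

The schema corresponds to a generalized confluence (Geach) condition: forall x forall z (x R^2 z -> exists w (x = w & z = w)).
F1: fails — aR²b but a ≠ b.
F2: fails — aR²b but a ≠ b.
F3: fails — aR²b but a ≠ b.
F4: condition met.
F5: fails — wR²u but w ≠ u.

F4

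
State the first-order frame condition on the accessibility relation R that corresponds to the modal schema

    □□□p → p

This is a Sahlqvist (Geach-type) schema ◇^0□^3p → □^0◇^0p.
First-order correspondent: ∀x ∃w (xR³w ∧ x = w).

∀x ∃w (xR³w ∧ x = w)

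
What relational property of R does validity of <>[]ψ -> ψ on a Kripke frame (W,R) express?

Symmetry

This schema is equivalent to the B axiom ψ → □◇ψ.
Its frame correspondent is symmetry — forall x forall y (Rxy -> Ryx).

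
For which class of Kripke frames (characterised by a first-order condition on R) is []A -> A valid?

Reflexivity

Suppose □A→A is valid. At any x set V(A)={w : Rxw}. Then □A holds at x, so A holds at x, i.e. Rxx.
Conversely, on a frame with reflexivity the schema holds at every world under every valuation.
So the correspondent is reflexivity.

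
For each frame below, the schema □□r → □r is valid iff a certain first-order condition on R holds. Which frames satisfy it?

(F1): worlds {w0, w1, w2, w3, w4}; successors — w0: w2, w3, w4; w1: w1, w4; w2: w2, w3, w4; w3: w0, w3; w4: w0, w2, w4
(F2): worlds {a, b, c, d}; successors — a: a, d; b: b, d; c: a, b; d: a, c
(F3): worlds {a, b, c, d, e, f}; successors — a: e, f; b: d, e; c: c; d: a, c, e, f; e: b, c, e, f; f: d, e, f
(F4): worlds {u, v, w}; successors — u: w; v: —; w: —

The schema corresponds to density: ∀x ∀y (Rxy → ∃z (Rxz ∧ Rzy)).
(F1): holds.
(F2): fails — Rdc but no z with Rdz and Rzc.
(F3): fails — Rda but no z with Rdz and Rza.
(F4): fails — Ruw but no z with Ruz and Rzw.

(F1)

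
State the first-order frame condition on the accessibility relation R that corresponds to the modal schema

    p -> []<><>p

This is a Sahlqvist (Geach-type) schema ◇^0□^0p → □^1◇^2p.
Minimal-valuation argument: fix x; take any y with xR^0y and any z with xR^1z. Set V(p) to the set of worlds R-reachable from y in exactly 0 steps. Then □^0p holds at y, so the antecedent holds at x; validity forces ◇^2p at z, giving a w with zR^2w and yR^0w.
First-order correspondent: forall x forall z (xRz -> exists w (x = w & z R^2 w)).

forall x forall z (xRz -> exists w (x = w & z R^2 w))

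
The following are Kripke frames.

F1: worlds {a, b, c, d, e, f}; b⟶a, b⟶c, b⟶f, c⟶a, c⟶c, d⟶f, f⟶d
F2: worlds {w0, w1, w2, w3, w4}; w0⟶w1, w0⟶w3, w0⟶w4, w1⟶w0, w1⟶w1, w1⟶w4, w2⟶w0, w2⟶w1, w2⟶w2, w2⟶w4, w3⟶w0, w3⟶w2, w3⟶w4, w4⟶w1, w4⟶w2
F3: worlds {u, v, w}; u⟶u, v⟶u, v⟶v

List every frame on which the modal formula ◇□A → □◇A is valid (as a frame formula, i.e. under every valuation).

The schema corresponds to convergence: ∀x ∀y ∀z (Rxy ∧ Rxz → ∃w (Ryw ∧ Rzw)).
F1: fails — Rbc and Rbf but c and f have no common successor.
F2: ✓.
F3: ✓.
Valid on: F2, F3.

F2, F3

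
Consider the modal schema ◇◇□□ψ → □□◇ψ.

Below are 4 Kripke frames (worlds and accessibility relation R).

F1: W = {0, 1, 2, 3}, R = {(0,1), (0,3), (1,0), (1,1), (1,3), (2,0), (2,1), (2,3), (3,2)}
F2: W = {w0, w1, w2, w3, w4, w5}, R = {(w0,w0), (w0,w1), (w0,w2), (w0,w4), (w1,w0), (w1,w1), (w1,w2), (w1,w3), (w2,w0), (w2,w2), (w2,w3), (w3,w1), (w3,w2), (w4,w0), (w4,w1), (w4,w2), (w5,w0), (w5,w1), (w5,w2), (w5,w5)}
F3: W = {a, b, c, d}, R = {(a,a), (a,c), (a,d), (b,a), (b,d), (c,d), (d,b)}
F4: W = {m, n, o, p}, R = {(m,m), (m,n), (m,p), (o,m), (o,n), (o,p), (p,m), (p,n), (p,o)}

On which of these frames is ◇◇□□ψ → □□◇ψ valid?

This is the axiom for a generalized confluence (Geach) condition; its first-order frame correspondent is ∀x ∀y ∀z ((xR²y ∧ xR²z) → ∃w (yR²w ∧ zRw)).
F1: fails — 0R²3, 0R²3 but no w with 3R²w and 3Rw.
F2: satisfies the condition.
F3: fails — aR²c, aR²a but no w with cR²w and aRw.
F4: fails — mR²m, mR²n but no w with mR²w and nRw.
Valid on: F2.

F2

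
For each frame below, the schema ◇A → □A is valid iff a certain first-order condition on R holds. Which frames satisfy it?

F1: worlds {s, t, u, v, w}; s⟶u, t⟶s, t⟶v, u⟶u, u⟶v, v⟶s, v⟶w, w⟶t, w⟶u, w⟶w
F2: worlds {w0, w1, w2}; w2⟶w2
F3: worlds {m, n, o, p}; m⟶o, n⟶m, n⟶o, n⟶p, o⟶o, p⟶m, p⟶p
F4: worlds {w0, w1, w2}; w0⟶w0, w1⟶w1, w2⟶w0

The schema corresponds to partial functionality: ∀x ∀y ∀z (Rxy ∧ Rxz → y = z).
F1: fails — t sees both s and v.
F2: condition met.
F3: fails — n sees both m and o.
F4: condition met.

F2, F4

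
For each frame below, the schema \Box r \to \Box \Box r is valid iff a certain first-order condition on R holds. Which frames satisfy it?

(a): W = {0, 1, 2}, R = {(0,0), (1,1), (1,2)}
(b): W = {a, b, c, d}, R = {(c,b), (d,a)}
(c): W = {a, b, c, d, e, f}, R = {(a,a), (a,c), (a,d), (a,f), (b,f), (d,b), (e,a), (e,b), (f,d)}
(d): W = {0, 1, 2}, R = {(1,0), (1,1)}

(a), (b), (d)

The schema corresponds to transitivity: \forall x \forall y \forall z (Rxy \wedge Ryz \to Rxz).
(a): satisfies the condition.
(b): satisfies the condition.
(c): fails — Reb and Rbf but not Ref.
(d): satisfies the condition.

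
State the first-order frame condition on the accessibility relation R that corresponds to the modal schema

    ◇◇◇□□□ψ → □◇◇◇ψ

∀x ∀y ∀z ((xR³y ∧ xRz) → ∃w (yR³w ∧ zR³w))

This is a Sahlqvist (Geach-type) schema ◇^3□^3ψ → □^1◇^3ψ.
First-order correspondent: ∀x ∀y ∀z ((xR³y ∧ xRz) → ∃w (yR³w ∧ zR³w)).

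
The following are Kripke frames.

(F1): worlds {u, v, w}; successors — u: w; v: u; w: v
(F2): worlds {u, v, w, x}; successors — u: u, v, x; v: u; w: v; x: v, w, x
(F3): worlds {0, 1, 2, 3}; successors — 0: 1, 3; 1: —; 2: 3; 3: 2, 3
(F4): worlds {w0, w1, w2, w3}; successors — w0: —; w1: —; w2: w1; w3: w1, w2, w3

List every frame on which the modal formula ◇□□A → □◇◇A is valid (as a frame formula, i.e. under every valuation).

Frame correspondent (Sahlqvist): ∀x ∀y ∀z ((xRy ∧ xRz) → ∃w (yR²w ∧ zR²w)) — i.e. a generalized confluence (Geach) condition.
(F1): ✓.
(F2): ✓.
(F3): fails — 0R1, 0R1 but no w with 1R²w and 1R²w.
(F4): fails — w2Rw1, w2Rw1 but no w with w1R²w and w1R²w.
Valid on: (F1), (F2).

(F1), (F2)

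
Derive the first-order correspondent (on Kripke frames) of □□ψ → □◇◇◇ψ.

∀x ∀z (xRz → ∃w (xR²w ∧ zR³w))

This is a Sahlqvist (Geach-type) schema ◇^0□^2ψ → □^1◇^3ψ.
Minimal-valuation argument: fix x; take any y with xR^0y and any z with xR^1z. Set V(ψ) to the set of worlds R-reachable from y in exactly 2 steps. Then □^2ψ holds at y, so the antecedent holds at x; validity forces ◇^3ψ at z, giving a w with zR^3w and yR^2w.
First-order correspondent: ∀x ∀z (xRz → ∃w (xR²w ∧ zR³w)).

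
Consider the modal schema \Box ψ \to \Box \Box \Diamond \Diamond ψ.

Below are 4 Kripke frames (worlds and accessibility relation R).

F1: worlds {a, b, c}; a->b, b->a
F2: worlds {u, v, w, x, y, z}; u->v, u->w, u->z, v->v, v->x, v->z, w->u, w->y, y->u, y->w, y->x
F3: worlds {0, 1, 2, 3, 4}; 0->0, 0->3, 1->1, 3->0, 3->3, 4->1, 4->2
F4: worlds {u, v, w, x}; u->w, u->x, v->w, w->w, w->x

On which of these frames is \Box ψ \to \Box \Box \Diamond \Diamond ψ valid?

Frame correspondent (Sahlqvist): \forall x \forall z (x R^2 z \to \exists w (xRw \wedge z R^2 w)) — i.e. a generalized confluence (Geach) condition.
F1: fails — aR²a but no w with aRw and aR²w.
F2: fails — uR²x but no t with uRt and xR²t.
F3: satisfies the condition.
F4: fails — uR²x but no t with uRt and xR²t.

F3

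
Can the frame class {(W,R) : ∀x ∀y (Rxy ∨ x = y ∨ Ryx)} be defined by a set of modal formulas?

Modal frame validity is preserved under disjoint unions.
Take 4 disjoint single-world reflexive frames: each is trivially connected, but their disjoint union has 4 worlds with no edge between distinct components, so it is not connected.
Hence connectedness of R is not modally definable.

No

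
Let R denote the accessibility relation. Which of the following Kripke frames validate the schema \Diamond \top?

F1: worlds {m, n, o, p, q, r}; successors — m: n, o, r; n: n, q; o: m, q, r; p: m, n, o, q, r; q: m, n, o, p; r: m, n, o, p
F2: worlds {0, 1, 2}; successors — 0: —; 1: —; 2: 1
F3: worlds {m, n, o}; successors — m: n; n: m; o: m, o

F1, F3

The schema corresponds to seriality: \forall x \exists y Rxy.
F1: holds.
F2: fails — world 0 has no successor.
F3: holds.
Valid on: F1, F3.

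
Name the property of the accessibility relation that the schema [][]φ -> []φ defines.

density: forall x forall y (Rxy -> exists z (Rxz & Rzy))

Suppose □□φ→□φ is valid. Take Rxy and set V(φ)={w : xR²w}. Then □□φ at x, so □φ at x, so φ at y, i.e. ∃z(Rxz∧Rzy).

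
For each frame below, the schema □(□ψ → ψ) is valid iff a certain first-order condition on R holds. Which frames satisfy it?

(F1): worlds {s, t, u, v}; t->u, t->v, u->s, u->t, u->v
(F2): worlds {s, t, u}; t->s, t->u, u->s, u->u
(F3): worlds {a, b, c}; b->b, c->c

This is the axiom for shift-reflexivity; its first-order frame correspondent is ∀x ∀y (Rxy → Ryy).
(F1): fails — Ruv but not Rvv.
(F2): fails — Rus but not Rss.
(F3): ✓.

(F3)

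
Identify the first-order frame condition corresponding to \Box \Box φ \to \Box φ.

Suppose □□φ→□φ is valid. Take Rxy and set V(φ)={w : xR²w}. Then □□φ at x, so □φ at x, so φ at y, i.e. ∃z(Rxz∧Rzy).

Density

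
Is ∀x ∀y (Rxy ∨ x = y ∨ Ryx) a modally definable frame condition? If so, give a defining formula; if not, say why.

Any modally definable frame class is closed under disjoint unions.
Take 4 disjoint single-world reflexive frames: each is trivially connected, but their disjoint union has 4 worlds with no edge between distinct components, so it is not connected.
So the class is not modally definable.

Not modally definable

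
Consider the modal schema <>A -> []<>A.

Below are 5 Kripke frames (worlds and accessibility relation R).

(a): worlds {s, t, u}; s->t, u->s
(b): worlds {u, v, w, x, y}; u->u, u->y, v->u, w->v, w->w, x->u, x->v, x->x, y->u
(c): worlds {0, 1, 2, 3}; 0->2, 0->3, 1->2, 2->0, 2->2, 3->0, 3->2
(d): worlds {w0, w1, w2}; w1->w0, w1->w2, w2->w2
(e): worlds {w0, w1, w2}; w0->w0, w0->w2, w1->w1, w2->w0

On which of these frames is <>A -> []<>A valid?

Frame correspondent (Sahlqvist): forall x forall y forall z (Rxy & Rxz -> Ryz) — i.e. the Euclidean property.
(a): fails — Rst and Rst but not Rtt.
(b): fails — Ruy and Ruy but not Ryy.
(c): fails — R02 and R03 but not R23.
(d): fails — Rw1w2 and Rw1w0 but not Rw2w0.
(e): fails — Rw0w2 and Rw0w2 but not Rw2w2.
Valid on no frame.

none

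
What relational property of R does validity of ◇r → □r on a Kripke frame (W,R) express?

partial functionality: ∀x ∀y ∀z (Rxy ∧ Rxz → y = z)

Suppose ◇r→□r is valid. Take Rxy, Rxz and set V(r)={y}. Then ◇r at x, so □r at x, so r at z, i.e. z=y.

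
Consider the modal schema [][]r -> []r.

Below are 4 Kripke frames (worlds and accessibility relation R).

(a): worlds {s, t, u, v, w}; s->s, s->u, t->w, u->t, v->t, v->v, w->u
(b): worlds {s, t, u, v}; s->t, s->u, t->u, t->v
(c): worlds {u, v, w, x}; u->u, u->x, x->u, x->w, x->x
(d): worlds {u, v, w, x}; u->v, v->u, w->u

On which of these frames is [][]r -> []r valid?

The schema corresponds to density: forall x forall y (Rxy -> exists z (Rxz & Rzy)).
(a): fails — Rwu but no z with Rwz and Rzu.
(b): fails — Rtu but no z with Rtz and Rzu.
(c): condition met.
(d): fails — Ruv but no z with Ruz and Rzv.
Valid on: (c).

(c)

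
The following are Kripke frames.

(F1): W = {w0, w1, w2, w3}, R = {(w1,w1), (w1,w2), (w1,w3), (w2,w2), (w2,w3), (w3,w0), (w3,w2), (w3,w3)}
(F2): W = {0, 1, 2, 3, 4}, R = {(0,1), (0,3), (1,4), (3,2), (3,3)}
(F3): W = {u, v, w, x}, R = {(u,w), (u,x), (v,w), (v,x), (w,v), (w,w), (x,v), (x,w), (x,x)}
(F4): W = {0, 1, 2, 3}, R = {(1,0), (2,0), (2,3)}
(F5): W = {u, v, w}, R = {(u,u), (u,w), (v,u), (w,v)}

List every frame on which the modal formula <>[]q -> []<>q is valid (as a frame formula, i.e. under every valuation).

(F3)

This is the axiom for convergence; its first-order frame correspondent is forall x forall y forall z (Rxy & Rxz -> exists w (Ryw & Rzw)).
(F1): fails — Rw3w2 and Rw3w0 but w2 and w0 have no common successor.
(F2): fails — R01 and R03 but 1 and 3 have no common successor.
(F3): satisfies the condition.
(F4): fails — R10 and R10 but 0 and 0 have no common successor.
(F5): fails — Ruw and Ruu but w and u have no common successor.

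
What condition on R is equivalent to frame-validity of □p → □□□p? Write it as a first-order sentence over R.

∀x ∀z (xR³z → ∃w (xRw ∧ z = w))

This is a Sahlqvist (Geach-type) schema ◇^0□^1p → □^3◇^0p.
Minimal-valuation argument: fix x; take any y with xR^0y and any z with xR^3z. Set V(p) to the set of worlds R-reachable from y in exactly 1 step. Then □^1p holds at y, so the antecedent holds at x; validity forces ◇^0p at z, giving a w with zR^0w and yR^1w.
First-order correspondent: ∀x ∀z (xR³z → ∃w (xRw ∧ z = w)).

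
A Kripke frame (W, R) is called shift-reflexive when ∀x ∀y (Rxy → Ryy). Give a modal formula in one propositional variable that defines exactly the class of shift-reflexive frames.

This is shift-reflexivity; the standard corresponding axiom is T□: □(□r → r).
Suppose □(□r→r) is valid. Take Rxy and set V(r)={w : Ryw}. Then at y, □r holds; since □(□r→r) at x, □r→r at y, so r at y, i.e. Ryy.

□(□r → r)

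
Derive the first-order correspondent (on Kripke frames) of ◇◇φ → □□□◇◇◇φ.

This is a Sahlqvist (Geach-type) schema ◇^2□^0φ → □^3◇^3φ.
Minimal-valuation argument: fix x; take any y with xR^2y and any z with xR^3z. Set V(φ) to the set of worlds R-reachable from y in exactly 0 steps. Then □^0φ holds at y, so the antecedent holds at x; validity forces ◇^3φ at z, giving a w with zR^3w and yR^0w.
First-order correspondent: ∀x ∀y ∀z ((xR²y ∧ xR³z) → ∃w (y = w ∧ zR³w)).

∀x ∀y ∀z ((xR²y ∧ xR³z) → ∃w (y = w ∧ zR³w))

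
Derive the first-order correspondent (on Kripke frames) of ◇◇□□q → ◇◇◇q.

∀x ∀y (xR²y → ∃w (yR²w ∧ xR³w))

This is a Sahlqvist (Geach-type) schema ◇^2□^2q → □^0◇^3q.
Minimal-valuation argument: fix x; take any y with xR^2y and any z with xR^0z. Set V(q) to the set of worlds R-reachable from y in exactly 2 steps. Then □^2q holds at y, so the antecedent holds at x; validity forces ◇^3q at z, giving a w with zR^3w and yR^2w.
First-order correspondent: ∀x ∀y (xR²y → ∃w (yR²w ∧ xR³w)).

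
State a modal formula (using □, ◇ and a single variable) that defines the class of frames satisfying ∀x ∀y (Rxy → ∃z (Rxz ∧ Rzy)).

□□r → □r

The condition is density. The C4 schema □□r → □r defines it.
Suppose □□r→□r is valid. Take Rxy and set V(r)={w : xR²w}. Then □□r at x, so □r at x, so r at y, i.e. ∃z(Rxz∧Rzy).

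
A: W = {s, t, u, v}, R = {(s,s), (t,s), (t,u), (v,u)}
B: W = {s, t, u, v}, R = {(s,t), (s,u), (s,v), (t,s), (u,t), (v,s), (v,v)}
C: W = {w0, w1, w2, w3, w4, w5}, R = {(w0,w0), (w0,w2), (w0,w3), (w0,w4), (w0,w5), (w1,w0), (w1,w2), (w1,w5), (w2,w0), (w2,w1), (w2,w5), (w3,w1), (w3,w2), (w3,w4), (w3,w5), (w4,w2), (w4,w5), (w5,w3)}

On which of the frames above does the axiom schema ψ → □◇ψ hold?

The schema corresponds to symmetry: ∀x ∀y (Rxy → Ryx).
A: fails — Rvu but not Ruv.
B: fails — Rut but not Rtu.
C: fails — Rw1w5 but not Rw5w1.
Valid on no frame.

none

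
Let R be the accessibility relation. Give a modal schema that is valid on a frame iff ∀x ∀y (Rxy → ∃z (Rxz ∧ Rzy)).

□□s → □s

This is density; the standard corresponding axiom is C4: □□s → □s.
Suppose □□s→□s is valid. Take Rxy and set V(s)={w : xR²w}. Then □□s at x, so □s at x, so s at y, i.e. ∃z(Rxz∧Rzy).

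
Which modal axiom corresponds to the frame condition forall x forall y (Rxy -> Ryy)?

This is shift-reflexivity; the standard corresponding axiom is T□: □(□ψ → ψ).
Suppose □(□ψ→ψ) is valid. Take Rxy and set V(ψ)={w : Ryw}. Then at y, □ψ holds; since □(□ψ→ψ) at x, □ψ→ψ at y, so ψ at y, i.e. Ryy.

□(□ψ → ψ)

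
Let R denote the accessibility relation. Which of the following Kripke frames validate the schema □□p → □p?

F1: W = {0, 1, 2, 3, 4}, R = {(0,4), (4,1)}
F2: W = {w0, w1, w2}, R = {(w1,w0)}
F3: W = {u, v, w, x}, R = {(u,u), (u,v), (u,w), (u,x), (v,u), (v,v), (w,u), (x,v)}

F3

Frame correspondent (Sahlqvist): ∀x ∀y (Rxy → ∃z (Rxz ∧ Rzy)) — i.e. density.
F1: fails — R04 but no z with R0z and Rz4.
F2: fails — Rw1w0 but no z with Rw1z and Rzw0.
F3: holds.
Valid on: F3.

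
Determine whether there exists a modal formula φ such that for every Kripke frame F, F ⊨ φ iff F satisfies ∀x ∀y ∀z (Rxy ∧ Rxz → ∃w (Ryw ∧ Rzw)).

This is a Sahlqvist condition; the .2 axiom ◇□r → □◇r defines it.
Suppose ◇□r→□◇r is valid. Take Rxy, Rxz and set V(r)={w : Ryw}. Then □r at y so ◇□r at x, so □◇r at x, so ◇r at z, giving w with Rzw and Ryw.

Yes — defined by ◇□r → □◇r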